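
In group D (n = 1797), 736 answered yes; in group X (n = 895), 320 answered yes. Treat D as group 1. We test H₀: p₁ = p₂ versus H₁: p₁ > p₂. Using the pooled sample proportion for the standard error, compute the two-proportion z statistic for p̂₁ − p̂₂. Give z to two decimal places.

z = 2.60

p̂₁ = 736/1797 = 0.4096, p̂₂ = 320/895 = 0.3575.
Pooled p̂ = (736+320)/(1797+895) = 1056/2692 = 0.3923.
SE = √(p̂(1−p̂)(1/n₁+1/n₂)) = √(0.3923·0.6077·0.0016738) = √(0.000399026) = 0.0200.
z = (0.4096 − 0.3575)/0.0200 = 0.0521/0.0200 = 2.60.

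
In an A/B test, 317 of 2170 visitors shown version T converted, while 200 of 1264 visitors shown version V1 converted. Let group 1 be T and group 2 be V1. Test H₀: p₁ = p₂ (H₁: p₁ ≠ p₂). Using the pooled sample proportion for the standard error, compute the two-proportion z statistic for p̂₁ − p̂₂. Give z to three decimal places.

p̂₁ = 317/2170 ≈ 0.14608, p̂₂ = 200/1264 ≈ 0.15823.
Pooled p̂ = (317+200)/(2170+1264) = 517/3434 = 0.15055.
SE = √(0.127887 × 0.00125197) = 0.01265.
z = (0.14608 − 0.15823)/0.01265 = -0.01215/0.01265 = -0.960.

z = -0.960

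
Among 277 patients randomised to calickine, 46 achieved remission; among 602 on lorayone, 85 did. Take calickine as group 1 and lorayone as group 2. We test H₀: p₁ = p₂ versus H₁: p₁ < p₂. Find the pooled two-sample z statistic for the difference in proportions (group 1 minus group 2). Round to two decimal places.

p̂₁ = 46/277 ≈ 0.1661, p̂₂ = 85/602 ≈ 0.1412.
Pooled p̂ = (46+85)/(277+602) = 131/879 = 0.1490.
SE = √(0.126822 × 0.00527124) = 0.0259.
z = (0.1661 − 0.1412)/0.0259 = 0.0249/0.0259 = 0.96.
p-value = P(Z < 0.962) ≈ 0.8319.

z = 0.96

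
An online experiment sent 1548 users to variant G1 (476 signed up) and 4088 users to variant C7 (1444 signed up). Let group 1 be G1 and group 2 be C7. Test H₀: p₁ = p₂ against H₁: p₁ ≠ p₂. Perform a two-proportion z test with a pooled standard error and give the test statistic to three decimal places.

p̂₁ = 476/1548 ≈ 0.307494, p̂₂ = 1444/4088 ≈ 0.353229.
Pooled p̂ = (476+1444)/(1548+4088) = 1920/5636 = 0.340667.
SE = √(0.224613 × 0.000890613) = 0.014144.
z = (0.307494 − 0.353229)/0.014144 = -0.045735/0.014144 = -3.234.

z = -3.234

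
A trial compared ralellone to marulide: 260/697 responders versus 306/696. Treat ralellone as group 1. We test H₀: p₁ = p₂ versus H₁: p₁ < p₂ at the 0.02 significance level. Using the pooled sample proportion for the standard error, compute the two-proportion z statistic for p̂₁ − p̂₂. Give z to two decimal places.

z = -2.53

p̂₁ = 260/697 ≈ 0.37303, p̂₂ = 306/696 ≈ 0.43966.
Pooled p̂ = (260+306)/(697+696) = 566/1393 = 0.40632.
SE = √(0.241224 × 0.0028715) = 0.02632.
z = (0.37303 − 0.43966)/0.02632 = -0.06663/0.02632 = -2.53.
p-value = P(Z < -2.532) ≈ 0.0057; since p < α = 0.02, reject H₀.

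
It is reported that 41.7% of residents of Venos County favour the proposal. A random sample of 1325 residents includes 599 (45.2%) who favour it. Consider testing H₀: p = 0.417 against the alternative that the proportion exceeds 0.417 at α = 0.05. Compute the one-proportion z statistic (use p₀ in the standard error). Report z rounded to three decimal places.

p̂ = 599/1325 = 0.45208.
SE = √(p₀(1−p₀)/n) = √(0.24311/1325) = 0.01355.
z = (0.45208 − 0.417)/0.01355 = 0.03508/0.01355 = 2.589.
p-value = P(Z > 2.589) ≈ 0.0048; since p < α = 0.05, reject H₀.

z = 2.589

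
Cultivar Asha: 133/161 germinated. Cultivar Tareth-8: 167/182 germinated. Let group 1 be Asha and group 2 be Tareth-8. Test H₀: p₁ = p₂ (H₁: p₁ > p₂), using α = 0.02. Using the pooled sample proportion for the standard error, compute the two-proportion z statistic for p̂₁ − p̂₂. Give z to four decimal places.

p̂₁ = 133/161 = 0.826087, p̂₂ = 167/182 = 0.917582.
Pooled p̂ = (133+167)/(161+182) = 300/343 = 0.874636.
SE = √(p̂(1−p̂)(1/n₁+1/n₂)) = √(0.874636·0.125364·0.0117057) = √(0.00128351) = 0.035826.
z = (0.826087 − 0.917582)/0.035826 = -0.091495/0.035826 = -2.5539.
p-value = P(Z > -2.554) ≈ 0.9947. With α = 0.02, fail to reject H₀.

z = -2.5539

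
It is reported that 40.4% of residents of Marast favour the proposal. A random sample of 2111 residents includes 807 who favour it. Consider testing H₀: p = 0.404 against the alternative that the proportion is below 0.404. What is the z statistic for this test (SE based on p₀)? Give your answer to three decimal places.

z = -2.033

p̂ = 807/2111 ≈ 0.382283.
Under H₀, SE = √(0.404·0.596/2111) = √(0.000114062) = 0.010680.
z = (0.382283 − 0.404)/0.010680 = -0.021717/0.010680 = -2.033.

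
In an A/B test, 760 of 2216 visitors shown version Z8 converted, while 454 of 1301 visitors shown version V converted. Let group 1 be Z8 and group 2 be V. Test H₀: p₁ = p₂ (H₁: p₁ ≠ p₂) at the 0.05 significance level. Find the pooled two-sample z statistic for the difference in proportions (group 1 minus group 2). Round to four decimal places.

p̂₁ = 760/2216 = 0.342960, p̂₂ = 454/1301 = 0.348962.
Pooled p̂ = (760+454)/(2216+1301) = 1214/3517 = 0.345181.
SE = √(p̂(1−p̂)(1/n₁+1/n₂)) = √(0.345181·0.654819·0.0012199) = √(0.000275736) = 0.016605.
z = (0.342960 − 0.348962)/0.016605 = -0.006002/0.016605 = -0.3615.
p-value = 2·P(Z > 0.361) ≈ 0.7178. With α = 0.05, fail to reject H₀.

z = -0.3615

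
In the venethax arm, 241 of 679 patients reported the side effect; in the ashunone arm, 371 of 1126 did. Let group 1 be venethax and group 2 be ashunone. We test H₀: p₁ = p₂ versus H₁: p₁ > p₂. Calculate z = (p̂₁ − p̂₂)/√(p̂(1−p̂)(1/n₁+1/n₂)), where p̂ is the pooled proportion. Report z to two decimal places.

z = 1.11

p̂₁ = 241/679 ≈ 0.35493, p̂₂ = 371/1126 ≈ 0.32948.
Pooled p̂ = (241+371)/(679+1126) = 612/1805 = 0.33906.
SE = √(0.224098 × 0.00236085) = 0.02300.
z = (0.35493 − 0.32948)/0.02300 = 0.02545/0.02300 = 1.11.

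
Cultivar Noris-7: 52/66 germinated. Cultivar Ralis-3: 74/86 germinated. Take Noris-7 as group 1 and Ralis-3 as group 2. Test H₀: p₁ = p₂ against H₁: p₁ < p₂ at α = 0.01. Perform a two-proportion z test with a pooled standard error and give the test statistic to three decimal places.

p̂₁ = 52/66 = 0.78788, p̂₂ = 74/86 = 0.86047.
Pooled p̂ = (52+74)/(66+86) = 126/152 = 0.82895.
SE = √(0.141794 × 0.0267794) = 0.06162.
z = (0.78788 − 0.86047)/0.06162 = -0.07259/0.06162 = -1.178.
p-value = P(Z < -1.178) ≈ 0.1194. With α = 0.01, fail to reject H₀.

z = -1.178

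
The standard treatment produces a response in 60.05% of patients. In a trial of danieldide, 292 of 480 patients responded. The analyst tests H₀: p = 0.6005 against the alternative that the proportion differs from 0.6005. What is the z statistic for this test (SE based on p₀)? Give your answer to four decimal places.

p̂ = 292/480 = 0.608333.
SE = √(p₀(1−p₀)/n) = √(0.2399/480) = 0.022356.
z = (0.608333 − 0.6005)/0.022356 = 0.007833/0.022356 = 0.3504.
p-value = 2·P(Z > 0.350) ≈ 0.7260.

z = 0.3504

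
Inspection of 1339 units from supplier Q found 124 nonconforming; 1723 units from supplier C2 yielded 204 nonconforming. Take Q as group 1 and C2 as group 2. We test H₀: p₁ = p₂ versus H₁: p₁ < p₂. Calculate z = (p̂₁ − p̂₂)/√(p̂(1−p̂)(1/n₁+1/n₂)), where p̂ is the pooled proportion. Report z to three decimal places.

z = -2.289

p̂₁ = 124/1339 = 0.092606, p̂₂ = 204/1723 = 0.118398.
Pooled p̂ = (124+204)/(1339+1723) = 328/3062 = 0.107120.
SE = √(0.0956449 × 0.00132721) = 0.011267.
z = (0.092606 − 0.118398)/0.011267 = -0.025792/0.011267 = -2.289.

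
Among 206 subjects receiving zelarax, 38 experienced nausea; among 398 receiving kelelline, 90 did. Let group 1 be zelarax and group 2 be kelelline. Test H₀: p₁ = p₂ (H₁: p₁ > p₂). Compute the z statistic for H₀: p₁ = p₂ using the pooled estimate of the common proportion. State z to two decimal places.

z = -1.19

p̂₁ = 38/206 = 0.1845, p̂₂ = 90/398 = 0.2261.
Pooled p̂ = (38+90)/(206+398) = 128/604 = 0.2119.
SE = √(p̂(1−p̂)(1/n₁+1/n₂)) = √(0.2119·0.7881·0.00736693) = √(0.00123035) = 0.0351.
z = (0.1845 − 0.2261)/0.0351 = -0.0416/0.0351 = -1.19.
p-value = P(Z > -1.188) ≈ 0.8825.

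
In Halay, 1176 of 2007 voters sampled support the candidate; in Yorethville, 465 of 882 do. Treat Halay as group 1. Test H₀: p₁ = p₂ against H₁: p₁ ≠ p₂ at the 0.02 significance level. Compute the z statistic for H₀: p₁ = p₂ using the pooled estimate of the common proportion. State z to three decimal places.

p̂₁ = 1176/2007 ≈ 0.585949, p̂₂ = 465/882 ≈ 0.527211.
Pooled p̂ = (1176+465)/(2007+882) = 1641/2889 = 0.568017.
SE = √(0.245374 × 0.00163204) = 0.020012.
z = (0.585949 − 0.527211)/0.020012 = 0.058738/0.020012 = 2.935.
p-value = 2·P(Z > 2.935) ≈ 0.0033, so at α = 0.02 we reject H₀.

z = 2.935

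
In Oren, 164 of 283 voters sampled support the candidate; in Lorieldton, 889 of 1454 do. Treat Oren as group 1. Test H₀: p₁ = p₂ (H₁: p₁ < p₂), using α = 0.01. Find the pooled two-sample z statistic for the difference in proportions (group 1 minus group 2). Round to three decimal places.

z = -1.005

p̂₁ = 164/283 = 0.57951, p̂₂ = 889/1454 = 0.61142.
Pooled p̂ = (164+889)/(283+1454) = 1053/1737 = 0.60622.
SE = √(0.238718 × 0.00422133) = 0.03174.
z = (0.57951 − 0.61142)/0.03174 = -0.03191/0.03174 = -1.005.
p-value = P(Z < -1.005) ≈ 0.1574, so at α = 0.01 we fail to reject H₀.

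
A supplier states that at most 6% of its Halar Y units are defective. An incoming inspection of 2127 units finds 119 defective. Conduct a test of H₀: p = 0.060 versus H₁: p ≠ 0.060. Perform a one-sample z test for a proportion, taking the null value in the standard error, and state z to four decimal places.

z = -0.7870

p̂ = 119/2127 ≈ 0.0559473.
Standard error under H₀: √(0.06×0.94/2127) = 0.0051494.
z = (0.0559473 − 0.06)/0.0051494 = -0.0040527/0.0051494 = -0.7870.
Two-sided p-value ≈ 2·Φ(−0.787) = 0.4313.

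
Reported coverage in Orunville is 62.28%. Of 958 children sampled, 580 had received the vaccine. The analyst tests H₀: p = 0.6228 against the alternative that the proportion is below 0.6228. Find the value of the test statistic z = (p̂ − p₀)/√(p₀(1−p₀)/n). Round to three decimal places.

p̂ = 580/958 ≈ 0.60543.
Standard error under H₀: √(0.6228×0.3772/958) = 0.01566.
z = (0.60543 − 0.6228)/0.01566 = -0.01737/0.01566 = -1.109.
p-value = P(Z < -1.109) ≈ 0.1336.

z = -1.109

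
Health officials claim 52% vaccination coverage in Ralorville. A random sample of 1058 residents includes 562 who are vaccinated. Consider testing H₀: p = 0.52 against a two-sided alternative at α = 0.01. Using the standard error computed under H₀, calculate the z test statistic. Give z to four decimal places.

p̂ = 562/1058 = 0.531191.
Standard error under H₀: √(0.52×0.48/1058) = 0.015360.
z = (0.531191 − 0.52)/0.015360 = 0.011191/0.015360 = 0.7286.
p-value = 2·P(Z > 0.729) ≈ 0.4662, so at α = 0.01 we fail to reject H₀.

z = 0.7286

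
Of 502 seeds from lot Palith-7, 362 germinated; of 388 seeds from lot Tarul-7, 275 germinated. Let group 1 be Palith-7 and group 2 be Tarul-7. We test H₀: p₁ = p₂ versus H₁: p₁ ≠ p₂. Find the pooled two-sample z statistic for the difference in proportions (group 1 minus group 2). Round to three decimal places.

p̂₁ = 362/502 = 0.72112, p̂₂ = 275/388 = 0.70876.
Pooled p̂ = (362+275)/(502+388) = 637/890 = 0.71573.
SE = √(p̂(1−p̂)(1/n₁+1/n₂)) = √(0.71573·0.28427·0.00456935) = √(0.000929682) = 0.03049.
z = (0.72112 − 0.70876)/0.03049 = 0.01236/0.03049 = 0.405.
p-value = 2·P(Z > 0.405) ≈ 0.6854.

z = 0.405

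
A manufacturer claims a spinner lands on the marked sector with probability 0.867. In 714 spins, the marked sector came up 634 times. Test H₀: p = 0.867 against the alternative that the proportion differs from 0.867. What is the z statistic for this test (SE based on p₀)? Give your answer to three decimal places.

p̂ = 634/714 = 0.88796.
SE = √(p₀(1−p₀)/n) = √(0.11531/714) = 0.01271.
z = (0.88796 − 0.867)/0.01271 = 0.02096/0.01271 = 1.649.
p-value = 2·P(Z > 1.649) ≈ 0.0992.

z = 1.649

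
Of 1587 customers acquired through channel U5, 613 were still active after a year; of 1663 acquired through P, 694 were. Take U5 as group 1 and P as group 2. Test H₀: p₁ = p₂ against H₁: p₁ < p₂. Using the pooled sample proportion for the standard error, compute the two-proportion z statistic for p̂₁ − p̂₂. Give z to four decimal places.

p̂₁ = 613/1587 ≈ 0.386263, p̂₂ = 694/1663 ≈ 0.417318.
Pooled p̂ = (613+694)/(1587+1663) = 1307/3250 = 0.402154.
SE = √(p̂(1−p̂)(1/n₁+1/n₂)) = √(0.402154·0.597846·0.00123144) = √(0.000296071) = 0.017207.
z = (0.386263 − 0.417318)/0.017207 = -0.031055/0.017207 = -1.8048.

z = -1.8048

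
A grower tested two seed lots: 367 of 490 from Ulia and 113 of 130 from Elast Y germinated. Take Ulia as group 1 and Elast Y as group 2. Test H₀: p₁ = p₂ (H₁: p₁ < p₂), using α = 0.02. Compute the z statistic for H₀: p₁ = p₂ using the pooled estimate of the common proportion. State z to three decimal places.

p̂₁ = 367/490 ≈ 0.74898, p̂₂ = 113/130 ≈ 0.86923.
Pooled p̂ = (367+113)/(490+130) = 480/620 = 0.77419.
SE = √(p̂(1−p̂)(1/n₁+1/n₂)) = √(0.77419·0.22581·0.00973312) = √(0.00170152) = 0.04125.
z = (0.74898 − 0.86923)/0.04125 = -0.12025/0.04125 = -2.915.
p-value = P(Z < -2.915) ≈ 0.0018; since p < α = 0.02, reject H₀.

z = -2.915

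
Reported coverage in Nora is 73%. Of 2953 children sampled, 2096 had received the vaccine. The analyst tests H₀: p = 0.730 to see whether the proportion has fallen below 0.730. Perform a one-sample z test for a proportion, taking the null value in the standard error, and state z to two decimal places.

z = -2.47

p̂ = 2096/2953 = 0.70979.
Standard error under H₀: √(0.73×0.27/2953) = 0.00817.
z = (0.70979 − 0.73)/0.00817 = -0.02021/0.00817 = -2.47.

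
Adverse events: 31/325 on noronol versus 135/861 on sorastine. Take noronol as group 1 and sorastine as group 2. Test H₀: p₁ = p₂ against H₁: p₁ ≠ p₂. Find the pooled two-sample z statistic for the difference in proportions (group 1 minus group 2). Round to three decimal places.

z = -2.719

p̂₁ = 31/325 = 0.095385, p̂₂ = 135/861 = 0.156794.
Pooled p̂ = (31+135)/(325+861) = 166/1186 = 0.139966.
SE = √(0.120376 × 0.00423836) = 0.022588.
z = (0.095385 − 0.156794)/0.022588 = -0.061409/0.022588 = -2.719.
p-value = 2·P(Z > 2.719) ≈ 0.0066.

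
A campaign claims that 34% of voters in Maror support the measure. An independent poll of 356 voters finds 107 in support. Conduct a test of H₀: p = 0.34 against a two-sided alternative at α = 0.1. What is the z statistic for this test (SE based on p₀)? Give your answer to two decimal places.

z = -1.57

p̂ = 107/356 ≈ 0.3006.
Standard error under H₀: √(0.34×0.66/356) = 0.0251.
z = (0.3006 − 0.34)/0.0251 = -0.0394/0.0251 = -1.57.
Two-sided p-value ≈ 2·Φ(−1.571) = 0.1162. With α = 0.1, fail to reject H₀.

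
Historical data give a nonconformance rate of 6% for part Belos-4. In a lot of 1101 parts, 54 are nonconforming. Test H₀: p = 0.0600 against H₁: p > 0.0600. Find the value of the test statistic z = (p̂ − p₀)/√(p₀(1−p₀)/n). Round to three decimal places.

z = -1.530

p̂ = 54/1101 ≈ 0.0490463.
SE = √(p₀(1−p₀)/n) = √(0.0564/1101) = 0.0071572.
z = (0.0490463 − 0.06)/0.0071572 = -0.0109537/0.0071572 = -1.530.
p-value = P(Z > -1.530) ≈ 0.9370.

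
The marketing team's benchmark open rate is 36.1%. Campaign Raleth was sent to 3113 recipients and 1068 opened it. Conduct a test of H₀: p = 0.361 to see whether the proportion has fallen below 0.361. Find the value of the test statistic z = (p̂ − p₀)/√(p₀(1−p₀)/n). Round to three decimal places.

p̂ = 1068/3113 = 0.343077.
Under H₀, SE = √(0.361·0.639/3113) = √(7.41018e-05) = 0.008608.
z = (0.343077 − 0.361)/0.008608 = -0.017923/0.008608 = -2.082.

z = -2.082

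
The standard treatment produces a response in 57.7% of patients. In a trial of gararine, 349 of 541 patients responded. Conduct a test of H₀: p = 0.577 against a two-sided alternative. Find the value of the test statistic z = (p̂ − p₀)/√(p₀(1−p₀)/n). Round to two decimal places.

p̂ = 349/541 = 0.6451.
Under H₀, SE = √(0.577·0.423/541) = √(0.000451148) = 0.0212.
z = (0.6451 − 0.577)/0.0212 = 0.0681/0.0212 = 3.21.
Two-sided p-value ≈ 2·Φ(−3.206) = 0.0013.

z = 3.21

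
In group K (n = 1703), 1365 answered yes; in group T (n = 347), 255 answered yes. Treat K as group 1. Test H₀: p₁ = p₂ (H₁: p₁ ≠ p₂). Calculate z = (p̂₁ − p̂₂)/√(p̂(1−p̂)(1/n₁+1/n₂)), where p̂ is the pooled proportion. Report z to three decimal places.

p̂₁ = 1365/1703 = 0.80153, p̂₂ = 255/347 = 0.73487.
Pooled p̂ = (1365+255)/(1703+347) = 1620/2050 = 0.79024.
SE = √(p̂(1−p̂)(1/n₁+1/n₂)) = √(0.79024·0.20976·0.00346904) = √(0.000575023) = 0.02398.
z = (0.80153 − 0.73487)/0.02398 = 0.06666/0.02398 = 2.780.
p-value = 2·P(Z > 2.780) ≈ 0.0054.

z = 2.780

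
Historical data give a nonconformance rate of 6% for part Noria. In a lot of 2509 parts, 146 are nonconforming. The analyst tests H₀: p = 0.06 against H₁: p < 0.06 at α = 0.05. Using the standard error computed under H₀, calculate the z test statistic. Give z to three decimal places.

z = -0.382

p̂ = 146/2509 = 0.05819.
SE = √(p₀(1−p₀)/n) = √(0.0564/2509) = 0.00474.
z = (0.05819 − 0.06)/0.00474 = -0.00181/0.00474 = -0.382.
p-value = P(Z < -0.382) ≈ 0.3514. With α = 0.05, fail to reject H₀.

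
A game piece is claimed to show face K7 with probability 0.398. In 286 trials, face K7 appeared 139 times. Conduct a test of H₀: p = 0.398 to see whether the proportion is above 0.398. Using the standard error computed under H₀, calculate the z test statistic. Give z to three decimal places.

z = 3.041

p̂ = 139/286 = 0.48601.
Under H₀, SE = √(0.398·0.602/286) = √(0.000837748) = 0.02894.
z = (0.48601 − 0.398)/0.02894 = 0.08801/0.02894 = 3.041.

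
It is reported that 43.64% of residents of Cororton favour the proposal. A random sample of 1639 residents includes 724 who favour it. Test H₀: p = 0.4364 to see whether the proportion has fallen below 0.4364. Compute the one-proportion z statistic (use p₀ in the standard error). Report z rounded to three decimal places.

z = 0.435

p̂ = 724/1639 = 0.44173.
Under H₀, SE = √(0.4364·0.5636/1639) = √(0.000150064) = 0.01225.
z = (0.44173 − 0.4364)/0.01225 = 0.00533/0.01225 = 0.435.
p-value = P(Z < 0.435) ≈ 0.6683.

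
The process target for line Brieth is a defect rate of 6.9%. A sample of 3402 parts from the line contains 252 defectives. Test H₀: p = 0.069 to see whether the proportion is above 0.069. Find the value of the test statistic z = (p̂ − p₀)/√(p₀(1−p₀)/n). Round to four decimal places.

p̂ = 252/3402 = 0.0740741.
Standard error under H₀: √(0.069×0.931/3402) = 0.0043454.
z = (0.0740741 − 0.069)/0.0043454 = 0.0050741/0.0043454 = 1.1677.

z = 1.1677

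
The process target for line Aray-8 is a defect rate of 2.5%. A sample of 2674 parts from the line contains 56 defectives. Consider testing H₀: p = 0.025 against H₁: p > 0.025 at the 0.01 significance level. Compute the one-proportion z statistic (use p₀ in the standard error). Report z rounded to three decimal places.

p̂ = 56/2674 = 0.02094.
Under H₀, SE = √(0.025·0.975/2674) = √(9.11556e-06) = 0.00302.
z = (0.02094 − 0.025)/0.00302 = -0.00406/0.00302 = -1.344.
p-value = P(Z > -1.344) ≈ 0.9105. With α = 0.01, fail to reject H₀.

z = -1.344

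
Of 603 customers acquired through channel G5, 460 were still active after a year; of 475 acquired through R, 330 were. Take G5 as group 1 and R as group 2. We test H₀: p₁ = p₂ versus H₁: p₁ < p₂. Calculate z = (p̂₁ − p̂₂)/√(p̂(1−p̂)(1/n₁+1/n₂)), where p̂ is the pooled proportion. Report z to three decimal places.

p̂₁ = 460/603 = 0.76285, p̂₂ = 330/475 = 0.69474.
Pooled p̂ = (460+330)/(603+475) = 790/1078 = 0.73284.
SE = √(0.195786 × 0.00376364) = 0.02715.
z = (0.76285 − 0.69474)/0.02715 = 0.06811/0.02715 = 2.509.
p-value = P(Z < 2.509) ≈ 0.9940.

z = 2.509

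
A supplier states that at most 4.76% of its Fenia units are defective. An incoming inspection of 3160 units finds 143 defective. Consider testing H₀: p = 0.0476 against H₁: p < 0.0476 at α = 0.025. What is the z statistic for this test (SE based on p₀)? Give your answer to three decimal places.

z = -0.620

p̂ = 143/3160 = 0.04525.
SE = √(p₀(1−p₀)/n) = √(0.045334/3160) = 0.00379.
z = (0.04525 − 0.0476)/0.00379 = -0.00235/0.00379 = -0.620.
p-value = P(Z < -0.620) ≈ 0.2678. With α = 0.025, fail to reject H₀.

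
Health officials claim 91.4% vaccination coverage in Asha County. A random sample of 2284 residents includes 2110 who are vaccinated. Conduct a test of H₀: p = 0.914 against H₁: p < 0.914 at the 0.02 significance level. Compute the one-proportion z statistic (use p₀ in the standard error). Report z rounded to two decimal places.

z = 1.67

p̂ = 2110/2284 ≈ 0.92382.
Standard error under H₀: √(0.914×0.086/2284) = 0.00587.
z = (0.92382 − 0.914)/0.00587 = 0.00982/0.00587 = 1.67.
p-value = P(Z < 1.674) ≈ 0.9529. With α = 0.02, fail to reject H₀.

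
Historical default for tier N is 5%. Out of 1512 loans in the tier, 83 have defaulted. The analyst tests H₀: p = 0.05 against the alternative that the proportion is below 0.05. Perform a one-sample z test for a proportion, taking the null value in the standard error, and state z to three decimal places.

p̂ = 83/1512 ≈ 0.05489.
Under H₀, SE = √(0.05·0.95/1512) = √(3.14153e-05) = 0.00560.
z = (0.05489 − 0.05)/0.00560 = 0.00489/0.00560 = 0.873.

z = 0.873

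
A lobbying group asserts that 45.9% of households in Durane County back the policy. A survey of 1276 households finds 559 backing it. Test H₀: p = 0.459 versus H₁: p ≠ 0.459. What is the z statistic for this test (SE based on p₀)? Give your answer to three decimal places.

z = -1.499

p̂ = 559/1276 = 0.43809.
SE = √(p₀(1−p₀)/n) = √(0.24832/1276) = 0.01395.
z = (0.43809 − 0.459)/0.01395 = -0.02091/0.01395 = -1.499.
p-value = 2·P(Z > 1.499) ≈ 0.1339.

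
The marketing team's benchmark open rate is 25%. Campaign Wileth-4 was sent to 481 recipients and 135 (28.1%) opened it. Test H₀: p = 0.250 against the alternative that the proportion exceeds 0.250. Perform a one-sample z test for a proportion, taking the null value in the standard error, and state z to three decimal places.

z = 1.553

p̂ = 135/481 = 0.280665.
Standard error under H₀: √(0.25×0.75/481) = 0.019744.
z = (0.280665 − 0.25)/0.019744 = 0.030665/0.019744 = 1.553.
p-value = P(Z > 1.553) ≈ 0.0602.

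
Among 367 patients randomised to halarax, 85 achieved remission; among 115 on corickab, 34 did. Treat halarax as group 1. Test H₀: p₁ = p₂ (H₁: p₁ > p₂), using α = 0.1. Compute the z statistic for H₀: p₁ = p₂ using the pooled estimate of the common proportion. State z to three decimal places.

p̂₁ = 85/367 = 0.23161, p̂₂ = 34/115 = 0.29565.
Pooled p̂ = (85+34)/(367+115) = 119/482 = 0.24689.
SE = √(p̂(1−p̂)(1/n₁+1/n₂)) = √(0.24689·0.75311·0.0114204) = √(0.00212345) = 0.04608.
z = (0.23161 − 0.29565)/0.04608 = -0.06404/0.04608 = -1.390.
p-value = P(Z > -1.390) ≈ 0.9177, so at α = 0.1 we fail to reject H₀.

z = -1.390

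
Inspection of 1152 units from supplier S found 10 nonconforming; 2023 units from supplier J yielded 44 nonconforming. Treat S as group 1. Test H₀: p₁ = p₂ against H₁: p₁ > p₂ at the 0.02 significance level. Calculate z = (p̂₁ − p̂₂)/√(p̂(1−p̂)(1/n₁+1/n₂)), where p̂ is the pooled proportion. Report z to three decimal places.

z = -2.738

p̂₁ = 10/1152 ≈ 0.008681, p̂₂ = 44/2023 ≈ 0.021750.
Pooled p̂ = (10+44)/(1152+2023) = 54/3175 = 0.017008.
SE = √(p̂(1−p̂)(1/n₁+1/n₂)) = √(0.017008·0.982992·0.00136237) = √(2.27769e-05) = 0.004773.
z = (0.008681 − 0.021750)/0.004773 = -0.013069/0.004773 = -2.738.
p-value = P(Z > -2.738) ≈ 0.9969. With α = 0.02, fail to reject H₀.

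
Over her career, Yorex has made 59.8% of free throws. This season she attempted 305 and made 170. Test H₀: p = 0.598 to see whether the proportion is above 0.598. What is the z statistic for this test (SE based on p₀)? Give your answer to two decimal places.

z = -1.45

p̂ = 170/305 ≈ 0.55738.
Standard error under H₀: √(0.598×0.402/305) = 0.02807.
z = (0.55738 − 0.598)/0.02807 = -0.04062/0.02807 = -1.45.
p-value = P(Z > -1.447) ≈ 0.9260.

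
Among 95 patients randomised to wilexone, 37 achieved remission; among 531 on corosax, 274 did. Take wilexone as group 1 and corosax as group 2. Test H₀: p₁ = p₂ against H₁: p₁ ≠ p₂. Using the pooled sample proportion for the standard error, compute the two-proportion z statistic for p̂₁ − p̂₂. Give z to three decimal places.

z = -2.272

p̂₁ = 37/95 = 0.38947, p̂₂ = 274/531 = 0.51601.
Pooled p̂ = (37+274)/(95+531) = 311/626 = 0.49681.
SE = √(0.24999 × 0.0124096) = 0.05570.
z = (0.38947 − 0.51601)/0.05570 = -0.12654/0.05570 = -2.272.
Two-sided p-value ≈ 2·Φ(−2.272) = 0.0231.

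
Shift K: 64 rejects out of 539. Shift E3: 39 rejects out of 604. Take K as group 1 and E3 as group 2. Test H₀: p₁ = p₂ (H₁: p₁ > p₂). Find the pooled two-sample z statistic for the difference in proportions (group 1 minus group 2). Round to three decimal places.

z = 3.193

p̂₁ = 64/539 = 0.118738, p̂₂ = 39/604 = 0.064570.
Pooled p̂ = (64+39)/(539+604) = 103/1143 = 0.090114.
SE = √(0.0819933 × 0.00351092) = 0.016967.
z = (0.118738 − 0.064570)/0.016967 = 0.054168/0.016967 = 3.193.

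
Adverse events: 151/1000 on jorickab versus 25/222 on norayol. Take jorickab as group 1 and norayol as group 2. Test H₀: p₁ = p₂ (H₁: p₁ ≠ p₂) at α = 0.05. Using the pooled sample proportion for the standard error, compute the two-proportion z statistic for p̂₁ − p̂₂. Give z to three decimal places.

p̂₁ = 151/1000 ≈ 0.15100, p̂₂ = 25/222 ≈ 0.11261.
Pooled p̂ = (151+25)/(1000+222) = 176/1222 = 0.14403.
SE = √(0.123283 × 0.0055045) = 0.02605.
z = (0.15100 − 0.11261)/0.02605 = 0.03839/0.02605 = 1.474.
p-value = 2·P(Z > 1.474) ≈ 0.1406. With α = 0.05, fail to reject H₀.

z = 1.474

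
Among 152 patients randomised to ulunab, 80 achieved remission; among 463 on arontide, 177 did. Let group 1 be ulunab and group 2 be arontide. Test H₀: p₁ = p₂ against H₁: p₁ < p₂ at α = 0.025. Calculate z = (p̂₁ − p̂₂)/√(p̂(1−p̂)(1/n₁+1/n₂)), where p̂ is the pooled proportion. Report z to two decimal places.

p̂₁ = 80/152 ≈ 0.5263, p̂₂ = 177/463 ≈ 0.3823.
Pooled p̂ = (80+177)/(152+463) = 257/615 = 0.4179.
SE = √(p̂(1−p̂)(1/n₁+1/n₂)) = √(0.4179·0.5821·0.00873877) = √(0.00212577) = 0.0461.
z = (0.5263 − 0.3823)/0.0461 = 0.1440/0.0461 = 3.12.
p-value = P(Z < 3.124) ≈ 0.9991. With α = 0.025, fail to reject H₀.

z = 3.12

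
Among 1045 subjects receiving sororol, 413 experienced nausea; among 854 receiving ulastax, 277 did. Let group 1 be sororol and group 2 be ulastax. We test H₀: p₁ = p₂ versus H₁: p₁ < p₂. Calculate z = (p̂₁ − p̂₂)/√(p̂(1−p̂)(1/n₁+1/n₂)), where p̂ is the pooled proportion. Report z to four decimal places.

z = 3.1938

p̂₁ = 413/1045 = 0.3952153, p̂₂ = 277/854 = 0.3243560.
Pooled p̂ = (413+277)/(1045+854) = 690/1899 = 0.3633491.
SE = √(0.231327 × 0.0021279) = 0.0221865.
z = (0.3952153 − 0.3243560)/0.0221865 = 0.0708593/0.0221865 = 3.1938.
p-value = P(Z < 3.194) ≈ 0.9993.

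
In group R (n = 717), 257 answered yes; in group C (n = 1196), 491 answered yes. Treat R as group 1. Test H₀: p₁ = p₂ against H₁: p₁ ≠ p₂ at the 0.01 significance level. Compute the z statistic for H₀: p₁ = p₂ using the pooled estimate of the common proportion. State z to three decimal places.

z = -2.260

p̂₁ = 257/717 = 0.35844, p̂₂ = 491/1196 = 0.41054.
Pooled p̂ = (257+491)/(717+1196) = 748/1913 = 0.39101.
SE = √(0.238121 × 0.00223082) = 0.02305.
z = (0.35844 − 0.41054)/0.02305 = -0.05210/0.02305 = -2.260.
p-value = 2·P(Z > 2.260) ≈ 0.0238. With α = 0.01, fail to reject H₀.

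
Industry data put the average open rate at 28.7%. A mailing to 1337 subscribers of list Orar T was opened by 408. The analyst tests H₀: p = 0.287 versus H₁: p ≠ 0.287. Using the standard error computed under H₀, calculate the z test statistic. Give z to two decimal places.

z = 1.47

p̂ = 408/1337 ≈ 0.3052.
Standard error under H₀: √(0.287×0.713/1337) = 0.0124.
z = (0.3052 − 0.287)/0.0124 = 0.0182/0.0124 = 1.47.
Two-sided p-value ≈ 2·Φ(−1.468) = 0.1421.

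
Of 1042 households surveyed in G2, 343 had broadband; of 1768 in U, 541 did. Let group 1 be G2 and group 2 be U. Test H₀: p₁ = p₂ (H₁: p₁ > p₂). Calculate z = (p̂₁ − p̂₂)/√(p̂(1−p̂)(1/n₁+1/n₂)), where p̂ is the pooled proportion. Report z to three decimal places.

z = 1.278

p̂₁ = 343/1042 ≈ 0.329175, p̂₂ = 541/1768 ≈ 0.305995.
Pooled p̂ = (343+541)/(1042+1768) = 884/2810 = 0.314591.
SE = √(0.215623 × 0.0015253) = 0.018135.
z = (0.329175 − 0.305995)/0.018135 = 0.023180/0.018135 = 1.278.
p-value = P(Z > 1.278) ≈ 0.1006.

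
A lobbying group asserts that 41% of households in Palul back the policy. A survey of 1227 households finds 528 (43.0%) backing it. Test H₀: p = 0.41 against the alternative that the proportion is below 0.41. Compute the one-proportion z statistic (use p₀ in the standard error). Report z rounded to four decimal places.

p̂ = 528/1227 ≈ 0.430318.
Under H₀, SE = √(0.41·0.59/1227) = √(0.000197148) = 0.014041.
z = (0.430318 − 0.41)/0.014041 = 0.020318/0.014041 = 1.4470.
p-value = P(Z < 1.447) ≈ 0.9261.

z = 1.4470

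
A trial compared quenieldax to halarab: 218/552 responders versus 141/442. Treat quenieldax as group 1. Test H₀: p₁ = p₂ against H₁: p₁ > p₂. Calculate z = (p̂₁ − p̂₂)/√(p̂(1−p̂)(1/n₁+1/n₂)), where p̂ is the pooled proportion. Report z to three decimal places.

p̂₁ = 218/552 = 0.394928, p̂₂ = 141/442 = 0.319005.
Pooled p̂ = (218+141)/(552+442) = 359/994 = 0.361167.
SE = √(p̂(1−p̂)(1/n₁+1/n₂)) = √(0.361167·0.638833·0.00407404) = √(0.000939984) = 0.030659.
z = (0.394928 − 0.319005)/0.030659 = 0.075923/0.030659 = 2.476.
p-value = P(Z > 2.476) ≈ 0.0066.

z = 2.476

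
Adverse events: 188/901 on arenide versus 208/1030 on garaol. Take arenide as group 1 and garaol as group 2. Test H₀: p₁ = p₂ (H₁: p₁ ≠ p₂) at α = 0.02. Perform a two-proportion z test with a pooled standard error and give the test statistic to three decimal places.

z = 0.365

p̂₁ = 188/901 = 0.20866, p̂₂ = 208/1030 = 0.20194.
Pooled p̂ = (188+208)/(901+1030) = 396/1931 = 0.20508.
SE = √(p̂(1−p̂)(1/n₁+1/n₂)) = √(0.20508·0.79492·0.00208075) = √(0.000339203) = 0.01842.
z = (0.20866 − 0.20194)/0.01842 = 0.00672/0.01842 = 0.365.
Two-sided p-value ≈ 2·Φ(−0.365) = 0.7154, so at α = 0.02 we fail to reject H₀.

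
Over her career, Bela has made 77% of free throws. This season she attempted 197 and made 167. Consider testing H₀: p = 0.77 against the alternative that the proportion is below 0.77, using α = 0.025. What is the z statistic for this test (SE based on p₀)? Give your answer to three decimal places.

z = 2.592

p̂ = 167/197 ≈ 0.84772.
Standard error under H₀: √(0.77×0.23/197) = 0.02998.
z = (0.84772 − 0.77)/0.02998 = 0.07772/0.02998 = 2.592.
p-value = P(Z < 2.592) ≈ 0.9952; since p > α = 0.025, fail to reject H₀.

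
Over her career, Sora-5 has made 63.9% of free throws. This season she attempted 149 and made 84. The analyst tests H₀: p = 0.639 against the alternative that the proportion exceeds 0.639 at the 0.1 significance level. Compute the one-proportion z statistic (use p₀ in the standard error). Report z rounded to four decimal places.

z = -1.9123

p̂ = 84/149 ≈ 0.563758.
Standard error under H₀: √(0.639×0.361/149) = 0.039347.
z = (0.563758 − 0.639)/0.039347 = -0.075242/0.039347 = -1.9123.
p-value = P(Z > -1.912) ≈ 0.9721, so at α = 0.1 we fail to reject H₀.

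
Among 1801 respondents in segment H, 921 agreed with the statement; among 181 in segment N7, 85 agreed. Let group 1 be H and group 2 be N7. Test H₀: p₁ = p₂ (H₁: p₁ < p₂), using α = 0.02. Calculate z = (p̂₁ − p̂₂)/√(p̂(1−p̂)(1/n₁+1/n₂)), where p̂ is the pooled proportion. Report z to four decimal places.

p̂₁ = 921/1801 ≈ 0.511383, p̂₂ = 85/181 ≈ 0.469613.
Pooled p̂ = (921+85)/(1801+181) = 1006/1982 = 0.507568.
SE = √(0.249943 × 0.00608011) = 0.038983.
z = (0.511383 − 0.469613)/0.038983 = 0.041770/0.038983 = 1.0715.
p-value = P(Z < 1.071) ≈ 0.8580; since p > α = 0.02, fail to reject H₀.

z = 1.0715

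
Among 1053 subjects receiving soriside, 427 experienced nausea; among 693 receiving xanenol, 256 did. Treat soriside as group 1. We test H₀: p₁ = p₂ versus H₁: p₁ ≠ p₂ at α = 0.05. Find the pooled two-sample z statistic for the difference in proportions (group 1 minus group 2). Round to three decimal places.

z = 1.512

p̂₁ = 427/1053 = 0.40551, p̂₂ = 256/693 = 0.36941.
Pooled p̂ = (427+256)/(1053+693) = 683/1746 = 0.39118.
SE = √(0.238158 × 0.00239267) = 0.02387.
z = (0.40551 − 0.36941)/0.02387 = 0.03610/0.02387 = 1.512.
Two-sided p-value ≈ 2·Φ(−1.512) = 0.1305, so at α = 0.05 we fail to reject H₀.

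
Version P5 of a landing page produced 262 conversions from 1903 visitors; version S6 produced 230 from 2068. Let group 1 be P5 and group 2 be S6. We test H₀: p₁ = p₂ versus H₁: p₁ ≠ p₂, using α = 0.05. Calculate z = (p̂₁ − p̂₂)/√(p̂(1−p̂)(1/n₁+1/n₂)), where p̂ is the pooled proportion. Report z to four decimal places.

z = 2.5282

p̂₁ = 262/1903 ≈ 0.1376774, p̂₂ = 230/2068 ≈ 0.1112186.
Pooled p̂ = (262+230)/(1903+2068) = 492/3971 = 0.1238983.
SE = √(0.108547 × 0.00100905) = 0.0104656.
z = (0.1376774 − 0.1112186)/0.0104656 = 0.0264588/0.0104656 = 2.5282.
p-value = 2·P(Z > 2.528) ≈ 0.0115; since p < α = 0.05, reject H₀.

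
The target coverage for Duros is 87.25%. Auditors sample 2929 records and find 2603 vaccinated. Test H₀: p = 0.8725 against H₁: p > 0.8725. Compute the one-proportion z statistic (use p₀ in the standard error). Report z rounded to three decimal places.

z = 2.629

p̂ = 2603/2929 ≈ 0.8886992.
Standard error under H₀: √(0.8725×0.1275/2929) = 0.0061628.
z = (0.8886992 − 0.8725)/0.0061628 = 0.0161992/0.0061628 = 2.629.
p-value = P(Z > 2.629) ≈ 0.0043.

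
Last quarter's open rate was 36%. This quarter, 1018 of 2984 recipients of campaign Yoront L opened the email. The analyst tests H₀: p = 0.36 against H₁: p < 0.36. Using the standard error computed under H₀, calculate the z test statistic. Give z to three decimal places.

z = -2.145

p̂ = 1018/2984 = 0.341153.
SE = √(p₀(1−p₀)/n) = √(0.2304/2984) = 0.008787.
z = (0.341153 − 0.36)/0.008787 = -0.018847/0.008787 = -2.145.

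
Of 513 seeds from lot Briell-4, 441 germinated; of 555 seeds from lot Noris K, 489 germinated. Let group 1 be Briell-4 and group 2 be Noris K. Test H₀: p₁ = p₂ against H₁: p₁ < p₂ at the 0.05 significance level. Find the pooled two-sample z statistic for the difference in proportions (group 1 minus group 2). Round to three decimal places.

z = -1.043

p̂₁ = 441/513 = 0.85965, p̂₂ = 489/555 = 0.88108.
Pooled p̂ = (441+489)/(513+555) = 930/1068 = 0.87079.
SE = √(p̂(1−p̂)(1/n₁+1/n₂)) = √(0.87079·0.12921·0.00375112) = √(0.000422066) = 0.02054.
z = (0.85965 − 0.88108)/0.02054 = -0.02143/0.02054 = -1.043.
p-value = P(Z < -1.043) ≈ 0.1484, so at α = 0.05 we fail to reject H₀.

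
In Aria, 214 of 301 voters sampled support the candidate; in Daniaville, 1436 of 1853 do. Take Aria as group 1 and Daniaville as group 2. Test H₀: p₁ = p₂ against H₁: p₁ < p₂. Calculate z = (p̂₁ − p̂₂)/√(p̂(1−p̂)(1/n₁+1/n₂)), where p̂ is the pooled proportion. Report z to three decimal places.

z = -2.432

p̂₁ = 214/301 ≈ 0.710963, p̂₂ = 1436/1853 ≈ 0.774960.
Pooled p̂ = (214+1436)/(301+1853) = 1650/2154 = 0.766017.
SE = √(p̂(1−p̂)(1/n₁+1/n₂)) = √(0.766017·0.233983·0.00386192) = √(0.000692192) = 0.026310.
z = (0.710963 − 0.774960)/0.026310 = -0.063997/0.026310 = -2.432.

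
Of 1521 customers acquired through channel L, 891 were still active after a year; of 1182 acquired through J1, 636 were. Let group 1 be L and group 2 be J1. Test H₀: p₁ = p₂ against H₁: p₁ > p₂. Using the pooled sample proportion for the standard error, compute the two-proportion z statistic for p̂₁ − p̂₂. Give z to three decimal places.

z = 2.483

p̂₁ = 891/1521 ≈ 0.58580, p̂₂ = 636/1182 ≈ 0.53807.
Pooled p̂ = (891+636)/(1521+1182) = 1527/2703 = 0.56493.
SE = √(p̂(1−p̂)(1/n₁+1/n₂)) = √(0.56493·0.43507·0.00150349) = √(0.000369533) = 0.01922.
z = (0.58580 − 0.53807)/0.01922 = 0.04773/0.01922 = 2.483.
p-value = P(Z > 2.483) ≈ 0.0065.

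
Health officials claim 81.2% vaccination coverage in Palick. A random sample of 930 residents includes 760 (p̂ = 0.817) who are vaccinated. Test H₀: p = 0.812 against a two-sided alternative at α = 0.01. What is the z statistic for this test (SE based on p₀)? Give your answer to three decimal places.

z = 0.406

p̂ = 760/930 = 0.81720.
Standard error under H₀: √(0.812×0.188/930) = 0.01281.
z = (0.81720 − 0.812)/0.01281 = 0.00520/0.01281 = 0.406.
p-value = 2·P(Z > 0.406) ≈ 0.6846, so at α = 0.01 we fail to reject H₀.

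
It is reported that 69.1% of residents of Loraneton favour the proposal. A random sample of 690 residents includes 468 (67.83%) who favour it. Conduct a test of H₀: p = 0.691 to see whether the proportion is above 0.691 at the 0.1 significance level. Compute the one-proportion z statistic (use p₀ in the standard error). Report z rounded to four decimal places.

p̂ = 468/690 = 0.678261.
Under H₀, SE = √(0.691·0.309/690) = √(0.000309448) = 0.017591.
z = (0.678261 − 0.691)/0.017591 = -0.012739/0.017591 = -0.7242.
p-value = P(Z > -0.724) ≈ 0.7655; since p > α = 0.1, fail to reject H₀.

z = -0.7242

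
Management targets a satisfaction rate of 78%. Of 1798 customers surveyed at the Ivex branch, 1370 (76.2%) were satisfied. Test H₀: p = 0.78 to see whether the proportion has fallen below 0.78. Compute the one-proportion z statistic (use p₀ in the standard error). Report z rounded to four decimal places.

z = -1.8468

p̂ = 1370/1798 ≈ 0.7619577.
SE = √(p₀(1−p₀)/n) = √(0.1716/1798) = 0.0097693.
z = (0.7619577 − 0.78)/0.0097693 = -0.0180423/0.0097693 = -1.8468.
p-value = P(Z < -1.847) ≈ 0.0324.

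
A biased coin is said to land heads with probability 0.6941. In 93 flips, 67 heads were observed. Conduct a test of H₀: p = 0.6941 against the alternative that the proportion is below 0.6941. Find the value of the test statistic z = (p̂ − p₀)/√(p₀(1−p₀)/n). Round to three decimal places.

p̂ = 67/93 = 0.72043.
Under H₀, SE = √(0.6941·0.3059/93) = √(0.00228307) = 0.04778.
z = (0.72043 − 0.6941)/0.04778 = 0.02633/0.04778 = 0.551.
p-value = P(Z < 0.551) ≈ 0.7092.

z = 0.551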